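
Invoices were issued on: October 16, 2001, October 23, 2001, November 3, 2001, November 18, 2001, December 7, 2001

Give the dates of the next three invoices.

December 30, 2001; January 26, 2002; February 26, 2002

The spacing grows by 4 each time: 7, 11, 15, 19 days.
Next gap: 23 days. December 7, 2001 + 23 days = December 30, 2001.
Next gap: 27 days. December 30, 2001 + 27 days = January 26, 2002.
Next gap: 31 days. January 26, 2002 + 31 days = February 26, 2002.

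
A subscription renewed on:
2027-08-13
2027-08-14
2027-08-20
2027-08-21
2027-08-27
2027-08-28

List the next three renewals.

2027-09-03, 2027-09-04, 2027-09-10

Gaps: 1, 6, 1, 6, 1 days — not constant, but cyclic with period 2.
The events fall on every Friday and Saturday.
Next Friday: 2027-09-03.
Next Saturday: 2027-09-04.
Next Friday: 2027-09-10.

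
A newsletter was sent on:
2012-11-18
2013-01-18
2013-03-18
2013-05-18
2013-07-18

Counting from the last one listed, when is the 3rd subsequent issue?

The day-of-month is always 18 (61, 59, 61, 61 days between events).
So this recurs on the 18th of every 2 months.
September 2013: 2013-09-18.
Next: November 2013 → 2013-11-18.
January 2014: 2014-01-18.

2014-01-18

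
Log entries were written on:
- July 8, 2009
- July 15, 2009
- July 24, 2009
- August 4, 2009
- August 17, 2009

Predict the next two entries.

Gaps: 7, 9, 11, 13 days — each gap is 2 larger than the previous one.
Next gap: 15 days. August 17, 2009 + 15 days = September 1, 2009.
Next gap: 17 days. September 1, 2009 + 17 days = September 18, 2009.

September 1, 2009; September 18, 2009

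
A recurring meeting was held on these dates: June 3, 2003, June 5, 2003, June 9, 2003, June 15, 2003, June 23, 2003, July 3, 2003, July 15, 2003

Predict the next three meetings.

July 29, 2003; August 14, 2003; September 1, 2003

The spacing grows by 2 each time: 2, 4, 6, 8, 10, 12 days.
Next gap: 14 days. July 15, 2003 + 14 days = July 29, 2003.
Next gap: 16 days. July 29, 2003 + 16 days = August 14, 2003.
Next gap: 18 days. August 14, 2003 + 18 days = September 1, 2003.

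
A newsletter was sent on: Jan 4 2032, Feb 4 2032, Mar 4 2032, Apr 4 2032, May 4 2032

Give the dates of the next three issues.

Jun 4 2032, Jul 4 2032, Aug 4 2032

The day-of-month is always 4 (31, 29, 31, 30 days between events).
So this recurs on the 4th of each month.
Next: June 2032 → Jun 4 2032.
Next: July 2032 → Jul 4 2032.
August 2032: Aug 4 2032.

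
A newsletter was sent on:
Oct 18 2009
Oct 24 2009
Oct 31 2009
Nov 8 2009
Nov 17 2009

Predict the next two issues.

The spacing grows by 1 each time: 6, 7, 8, 9 days.
Next gap: 10 days. Nov 17 2009 + 10 days = Nov 27 2009.
Next gap: 11 days. Nov 27 2009 + 11 days = Dec 8 2009.

Nov 27 2009, Dec 8 2009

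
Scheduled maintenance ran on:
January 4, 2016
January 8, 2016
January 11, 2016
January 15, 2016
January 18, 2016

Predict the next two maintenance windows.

January 22, 2016; January 25, 2016

Every event lands on a Monday or Friday (gaps cycle 4, 3, 4, 3).
So the schedule is: every Monday and Friday.
Next Friday: January 22, 2016.
The following Monday is January 25, 2016.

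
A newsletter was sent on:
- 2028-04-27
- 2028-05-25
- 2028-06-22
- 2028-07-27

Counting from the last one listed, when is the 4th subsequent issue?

2028-11-23

All dates are Thursdays, 28, 28, 35 days apart.
Specifically, the 4th Thursday of each month.
4th Thursday of August 2028: 2028-08-24.
September 2028 — 4th Thursday is 2028-09-28.
October 2028 — 4th Thursday is 2028-10-26.
4th Thursday of November 2028: 2028-11-23.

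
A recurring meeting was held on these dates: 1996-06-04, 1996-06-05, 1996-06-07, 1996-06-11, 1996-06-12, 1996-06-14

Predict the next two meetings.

1996-06-18, 1996-06-19

The gap pattern 1, 2, 4, 1, 2 repeats every 3 events.
These are the Tuesdays, Wednesdays and Fridays of each week.
Next Tuesday: 1996-06-18.
Next Wednesday: 1996-06-19.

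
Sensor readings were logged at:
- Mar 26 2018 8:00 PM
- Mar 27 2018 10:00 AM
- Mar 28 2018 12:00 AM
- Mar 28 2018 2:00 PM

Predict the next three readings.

Spacing: 14, 14, 14 h — constant 14 h.
Mar 28 2018 2:00 PM + 14 h = Mar 29 2018 4:00 AM.
Mar 29 2018 4:00 AM + 14 h = Mar 29 2018 6:00 PM.
Mar 29 2018 6:00 PM + 14 h = Mar 30 2018 8:00 AM.

Mar 29 2018 4:00 AM, Mar 29 2018 6:00 PM, Mar 30 2018 8:00 AM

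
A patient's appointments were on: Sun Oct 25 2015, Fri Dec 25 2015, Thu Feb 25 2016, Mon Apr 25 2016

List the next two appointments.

The day-of-month is always 25 (61, 62, 60 days between events).
So this recurs on the 25th of every 2 months.
Next: June 2016 → Sat Jun 25 2016.
August 2016: Thu Aug 25 2016.

Sat Jun 25 2016, Thu Aug 25 2016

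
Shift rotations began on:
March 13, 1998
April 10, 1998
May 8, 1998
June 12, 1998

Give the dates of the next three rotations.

Gaps: 28, 28, 35 days — a mix of 28 and 35. Every date is a Friday.
Each is the 2nd Friday of its month.
2nd Friday of July 1998: July 10, 1998.
2nd Friday of August 1998: August 14, 1998.
September 1998 — 2nd Friday is September 11, 1998.

July 10, 1998; August 14, 1998; September 11, 1998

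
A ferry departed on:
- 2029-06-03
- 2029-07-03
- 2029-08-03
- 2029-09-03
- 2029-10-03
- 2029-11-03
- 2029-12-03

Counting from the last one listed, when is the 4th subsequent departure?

2030-04-03

The day-of-month is always 3 (30, 31, 31, 30, 31, 30 days between events).
So this recurs on the 3rd of each month.
Next: January 2030 → 2030-01-03.
Next: February 2030 → 2030-02-03.
March 2030: 2030-03-03.
Next: April 2030 → 2030-04-03.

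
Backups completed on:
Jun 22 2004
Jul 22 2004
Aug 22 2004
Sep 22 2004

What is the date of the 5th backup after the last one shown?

Gaps: 30, 31, 31 days — not constant. Every event is on the 22nd of the month.
Pattern: the 22nd of each month.
October 2004: Oct 22 2004.
November 2004: Nov 22 2004.
December 2004: Dec 22 2004.
January 2005: Jan 22 2005.
Next: February 2005 → Feb 22 2005.

Feb 22 2005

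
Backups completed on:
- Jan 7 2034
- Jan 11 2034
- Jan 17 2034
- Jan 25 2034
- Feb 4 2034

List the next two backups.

The spacing grows by 2 each time: 4, 6, 8, 10 days.
Next gap: 12 days. Feb 4 2034 + 12 days = Feb 16 2034.
Next gap: 14 days. Feb 16 2034 + 14 days = Mar 2 2034.

Feb 16 2034, Mar 2 2034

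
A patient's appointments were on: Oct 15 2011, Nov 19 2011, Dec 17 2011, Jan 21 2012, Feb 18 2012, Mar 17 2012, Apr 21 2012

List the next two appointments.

All dates are Saturdays, 35, 28, 35, 28, 28, 35 days apart.
Specifically, the 3rd Saturday of each month.
May 2012 — 3rd Saturday is May 19 2012.
June 2012 — 3rd Saturday is Jun 16 2012.

May 19 2012, Jun 16 2012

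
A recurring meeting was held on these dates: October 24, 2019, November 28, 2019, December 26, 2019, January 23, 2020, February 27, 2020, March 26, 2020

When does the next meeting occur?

April 23, 2020

Gaps: 35, 28, 28, 35, 28 days — a mix of 28 and 35. Every date is a Thursday.
Each is the 4th Thursday of its month.
April 2020 — 4th Thursday is April 23, 2020.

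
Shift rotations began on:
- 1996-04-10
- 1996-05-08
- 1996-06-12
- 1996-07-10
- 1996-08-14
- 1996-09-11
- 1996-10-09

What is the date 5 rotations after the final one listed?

1997-03-12

All dates are Wednesdays, 28, 35, 28, 35, 28, 28 days apart.
Specifically, the 2nd Wednesday of each month.
2nd Wednesday of November 1996: 1996-11-13.
December 1996 — 2nd Wednesday is 1996-12-11.
2nd Wednesday of January 1997: 1997-01-08.
2nd Wednesday of February 1997: 1997-02-12.
March 1997 — 2nd Wednesday is 1997-03-12.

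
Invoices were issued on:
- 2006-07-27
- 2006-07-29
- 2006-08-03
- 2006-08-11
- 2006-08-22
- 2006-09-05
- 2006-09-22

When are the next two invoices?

Intervals are 2, 5, 8, 11, 14, 17 days — an arithmetic progression with common difference 3.
Next gap: 20 days. 2006-09-22 + 20 days = 2006-10-12.
Next gap: 23 days. 2006-10-12 + 23 days = 2006-11-04.

2006-10-12, 2006-11-04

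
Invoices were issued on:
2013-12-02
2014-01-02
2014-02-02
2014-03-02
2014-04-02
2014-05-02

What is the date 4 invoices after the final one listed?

2014-09-02

The day-of-month is always 2 (31, 31, 28, 31, 30 days between events).
So this recurs on the 2nd of each month.
June 2014: 2014-06-02.
July 2014: 2014-07-02.
Next: August 2014 → 2014-08-02.
Next: September 2014 → 2014-09-02.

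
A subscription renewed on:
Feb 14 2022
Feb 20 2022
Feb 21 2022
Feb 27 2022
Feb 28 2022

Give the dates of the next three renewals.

Mar 6 2022, Mar 7 2022, Mar 13 2022

Gaps: 6, 1, 6, 1 days — not constant, but cyclic with period 2.
The events fall on every Monday and Sunday.
Next Sunday: Mar 6 2022.
The following Monday is Mar 7 2022.
The following Sunday is Mar 13 2022.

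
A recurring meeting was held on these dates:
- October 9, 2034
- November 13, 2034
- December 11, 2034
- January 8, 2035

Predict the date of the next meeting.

February 12, 2035

These are Mondays at 28- or 35-day spacing (35, 28, 28).
The pattern: 2nd Monday of the month.
2nd Monday of February 2035: February 12, 2035.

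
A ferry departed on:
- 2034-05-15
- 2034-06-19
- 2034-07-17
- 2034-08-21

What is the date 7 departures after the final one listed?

These are Mondays at 28- or 35-day spacing (35, 28, 35).
The pattern: 3rd Monday of the month.
September 2034 — 3rd Monday is 2034-09-18.
October 2034 — 3rd Monday is 2034-10-16.
November 2034 — 3rd Monday is 2034-11-20.
3rd Monday of December 2034: 2034-12-18.
January 2035 — 3rd Monday is 2035-01-15.
3rd Monday of February 2035: 2035-02-19.
March 2035 — 3rd Monday is 2035-03-19.

2035-03-19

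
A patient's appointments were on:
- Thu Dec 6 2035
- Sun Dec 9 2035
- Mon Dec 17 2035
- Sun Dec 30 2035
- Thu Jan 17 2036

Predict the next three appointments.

Gaps: 3, 8, 13, 18 days — each gap is 5 larger than the previous one.
Next gap: 23 days. Thu Jan 17 2036 + 23 days = Sat Feb 9 2036.
Next gap: 28 days. Sat Feb 9 2036 + 28 days = Sat Mar 8 2036.
Next gap: 33 days. Sat Mar 8 2036 + 33 days = Thu Apr 10 2036.

Sat Feb 9 2036, Sat Mar 8 2036, Thu Apr 10 2036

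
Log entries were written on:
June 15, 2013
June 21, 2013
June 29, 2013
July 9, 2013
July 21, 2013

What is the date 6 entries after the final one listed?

The spacing grows by 2 each time: 6, 8, 10, 12 days.
Next gap: 14 days. July 21, 2013 + 14 days = August 4, 2013.
Next gap: 16 days. August 4, 2013 + 16 days = August 20, 2013.
Next gap: 18 days. August 20, 2013 + 18 days = September 7, 2013.
Next gap: 20 days. September 7, 2013 + 20 days = September 27, 2013.
Next gap: 22 days. September 27, 2013 + 22 days = October 19, 2013.
Next gap: 24 days. October 19, 2013 + 24 days = November 12, 2013.

November 12, 2013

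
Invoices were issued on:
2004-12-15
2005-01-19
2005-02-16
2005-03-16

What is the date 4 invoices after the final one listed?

2005-07-20

All dates are Wednesdays, 35, 28, 28 days apart.
Specifically, the 3rd Wednesday of each month.
3rd Wednesday of April 2005: 2005-04-20.
May 2005 — 3rd Wednesday is 2005-05-18.
3rd Wednesday of June 2005: 2005-06-15.
3rd Wednesday of July 2005: 2005-07-20.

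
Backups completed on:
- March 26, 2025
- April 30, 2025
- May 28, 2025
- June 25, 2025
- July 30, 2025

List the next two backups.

August 27, 2025; September 24, 2025

All Wednesdays; the gaps (35, 28, 28, 35) vary with month length.
This is the last Wednesday of each month.
Last Wednesday of August 2025: August 27, 2025.
September 2025 ends with Wednesday September 24, 2025.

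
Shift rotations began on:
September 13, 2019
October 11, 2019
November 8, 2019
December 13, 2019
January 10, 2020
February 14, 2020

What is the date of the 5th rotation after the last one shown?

All dates are Fridays, 28, 28, 35, 28, 35 days apart.
Specifically, the 2nd Friday of each month.
2nd Friday of March 2020: March 13, 2020.
2nd Friday of April 2020: April 10, 2020.
2nd Friday of May 2020: May 8, 2020.
June 2020 — 2nd Friday is June 12, 2020.
2nd Friday of July 2020: July 10, 2020.

July 10, 2020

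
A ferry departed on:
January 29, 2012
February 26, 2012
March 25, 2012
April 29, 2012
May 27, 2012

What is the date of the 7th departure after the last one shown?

December 30, 2012

These are Sundays with 28, 28, 35, 28-day gaps.
Each is the final Sunday of its month — January 29, 2012 is past the 28th, so '4th Sunday' doesn't fit.
Last Sunday of June 2012: June 24, 2012.
July 2012 ends with Sunday July 29, 2012.
Last Sunday of August 2012: August 26, 2012.
Last Sunday of September 2012: September 30, 2012.
October 2012 ends with Sunday October 28, 2012.
Last Sunday of November 2012: November 25, 2012.
Last Sunday of December 2012: December 30, 2012.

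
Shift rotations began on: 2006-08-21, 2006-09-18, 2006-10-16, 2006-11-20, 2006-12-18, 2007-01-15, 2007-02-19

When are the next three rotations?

2007-03-19, 2007-04-16, 2007-05-21

These are Mondays at 28- or 35-day spacing (28, 28, 35, 28, 28, 35).
The pattern: 3rd Monday of the month.
March 2007 — 3rd Monday is 2007-03-19.
3rd Monday of April 2007: 2007-04-16.
3rd Monday of May 2007: 2007-05-21.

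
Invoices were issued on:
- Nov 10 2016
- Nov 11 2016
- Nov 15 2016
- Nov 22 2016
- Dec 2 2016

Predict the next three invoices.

The spacing grows by 3 each time: 1, 4, 7, 10 days.
Next gap: 13 days. Dec 2 2016 + 13 days = Dec 15 2016.
Next gap: 16 days. Dec 15 2016 + 16 days = Dec 31 2016.
Next gap: 19 days. Dec 31 2016 + 19 days = Jan 19 2017.

Dec 15 2016, Dec 31 2016, Jan 19 2017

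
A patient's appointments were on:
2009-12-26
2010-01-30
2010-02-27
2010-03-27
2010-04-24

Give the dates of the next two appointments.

These are Saturdays with 35, 28, 28, 28-day gaps.
Each is the final Saturday of its month — 2010-01-30 is past the 28th, so '4th Saturday' doesn't fit.
Last Saturday of May 2010: 2010-05-29.
June 2010 ends with Saturday 2010-06-26.

2010-05-29, 2010-06-26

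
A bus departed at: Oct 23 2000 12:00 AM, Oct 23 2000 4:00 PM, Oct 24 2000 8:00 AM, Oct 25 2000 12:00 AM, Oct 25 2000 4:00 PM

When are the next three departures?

Oct 26 2000 8:00 AM, Oct 27 2000 12:00 AM, Oct 27 2000 4:00 PM

Spacing: 16, 16, 16, 16 h — constant 16 h.
Oct 25 2000 4:00 PM + 16 h = Oct 26 2000 8:00 AM.
Oct 26 2000 8:00 AM + 16 h = Oct 27 2000 12:00 AM.
Oct 27 2000 12:00 AM + 16 h = Oct 27 2000 4:00 PM.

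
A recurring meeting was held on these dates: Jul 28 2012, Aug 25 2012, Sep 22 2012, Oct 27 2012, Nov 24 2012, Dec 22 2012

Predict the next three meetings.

Jan 26 2013, Feb 23 2013, Mar 23 2013

All dates are Saturdays, 28, 28, 35, 28, 28 days apart.
Specifically, the 4th Saturday of each month.
4th Saturday of January 2013: Jan 26 2013.
February 2013 — 4th Saturday is Feb 23 2013.
4th Saturday of March 2013: Mar 23 2013.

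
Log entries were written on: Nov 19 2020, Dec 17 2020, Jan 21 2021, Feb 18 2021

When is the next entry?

Mar 18 2021

These are Thursdays at 28- or 35-day spacing (28, 35, 28).
The pattern: 3rd Thursday of the month.
3rd Thursday of March 2021: Mar 18 2021.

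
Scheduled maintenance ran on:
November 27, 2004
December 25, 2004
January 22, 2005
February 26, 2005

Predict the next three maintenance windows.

All dates are Saturdays, 28, 28, 35 days apart.
Specifically, the 4th Saturday of each month.
4th Saturday of March 2005: March 26, 2005.
April 2005 — 4th Saturday is April 23, 2005.
May 2005 — 4th Saturday is May 28, 2005.

March 26, 2005; April 23, 2005; May 28, 2005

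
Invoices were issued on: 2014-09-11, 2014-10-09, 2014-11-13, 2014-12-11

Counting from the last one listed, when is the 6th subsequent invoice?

Gaps: 28, 35, 28 days — a mix of 28 and 35. Every date is a Thursday.
Each is the 2nd Thursday of its month.
January 2015 — 2nd Thursday is 2015-01-08.
2nd Thursday of February 2015: 2015-02-12.
2nd Thursday of March 2015: 2015-03-12.
April 2015 — 2nd Thursday is 2015-04-09.
May 2015 — 2nd Thursday is 2015-05-14.
June 2015 — 2nd Thursday is 2015-06-11.

2015-06-11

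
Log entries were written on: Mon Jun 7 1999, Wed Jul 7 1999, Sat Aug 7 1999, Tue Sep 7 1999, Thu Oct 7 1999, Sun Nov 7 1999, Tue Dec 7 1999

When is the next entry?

Fri Jan 7 2000

The day-of-month is always 7 (30, 31, 31, 30, 31, 30 days between events).
So this recurs on the 7th of each month.
January 2000: Fri Jan 7 2000.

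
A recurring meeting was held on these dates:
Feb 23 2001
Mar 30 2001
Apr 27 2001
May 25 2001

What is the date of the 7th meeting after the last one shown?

Dec 28 2001

These are Fridays with 35, 28, 28-day gaps.
Each is the final Friday of its month — Mar 30 2001 is past the 28th, so '4th Friday' doesn't fit.
Last Friday of June 2001: Jun 29 2001.
Last Friday of July 2001: Jul 27 2001.
August 2001 ends with Friday Aug 31 2001.
September 2001 ends with Friday Sep 28 2001.
October 2001 ends with Friday Oct 26 2001.
November 2001 ends with Friday Nov 30 2001.
Last Friday of December 2001: Dec 28 2001.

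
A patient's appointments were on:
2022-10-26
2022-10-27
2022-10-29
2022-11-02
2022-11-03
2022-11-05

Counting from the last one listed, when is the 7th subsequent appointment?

2022-11-23

The gap pattern 1, 2, 4, 1, 2 repeats every 3 events.
These are the Wednesdays, Thursdays and Saturdays of each week.
The following Wednesday is 2022-11-09.
Next Thursday: 2022-11-10.
The following Saturday is 2022-11-12.
Next Wednesday: 2022-11-16.
The following Thursday is 2022-11-17.
Next Saturday: 2022-11-19.
Next Wednesday: 2022-11-23.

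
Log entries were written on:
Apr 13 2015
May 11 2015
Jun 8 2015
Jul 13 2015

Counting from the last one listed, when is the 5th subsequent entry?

These are Mondays at 28- or 35-day spacing (28, 28, 35).
The pattern: 2nd Monday of the month.
2nd Monday of August 2015: Aug 10 2015.
2nd Monday of September 2015: Sep 14 2015.
2nd Monday of October 2015: Oct 12 2015.
2nd Monday of November 2015: Nov 9 2015.
2nd Monday of December 2015: Dec 14 2015.

Dec 14 2015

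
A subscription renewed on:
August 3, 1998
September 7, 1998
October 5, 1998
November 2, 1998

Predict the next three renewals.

December 7, 1998; January 4, 1999; February 1, 1999

All dates are Mondays, 35, 28, 28 days apart.
Specifically, the 1st Monday of each month.
1st Monday of December 1998: December 7, 1998.
1st Monday of January 1999: January 4, 1999.
1st Monday of February 1999: February 1, 1999.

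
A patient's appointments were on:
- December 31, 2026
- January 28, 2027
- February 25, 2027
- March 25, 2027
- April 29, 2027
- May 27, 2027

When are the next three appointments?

All Thursdays; the gaps (28, 28, 28, 35, 28) vary with month length.
This is the last Thursday of each month.
June 2027 ends with Thursday June 24, 2027.
July 2027 ends with Thursday July 29, 2027.
August 2027 ends with Thursday August 26, 2027.

June 24, 2027; July 29, 2027; August 26, 2027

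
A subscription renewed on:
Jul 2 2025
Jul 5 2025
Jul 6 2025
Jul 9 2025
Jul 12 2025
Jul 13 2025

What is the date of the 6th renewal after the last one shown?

Gaps: 3, 1, 3, 3, 1 days — not constant, but cyclic with period 3.
The events fall on every Wednesday, Saturday and Sunday.
The following Wednesday is Jul 16 2025.
Next Saturday: Jul 19 2025.
The following Sunday is Jul 20 2025.
Next Wednesday: Jul 23 2025.
The following Saturday is Jul 26 2025.
The following Sunday is Jul 27 2025.

Jul 27 2025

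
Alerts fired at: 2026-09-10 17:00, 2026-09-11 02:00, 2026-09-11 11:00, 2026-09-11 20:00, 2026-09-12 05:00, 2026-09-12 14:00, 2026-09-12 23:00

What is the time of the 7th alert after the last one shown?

2026-09-15 14:00

Spacing: 9, 9, 9, 9, 9, 9 h — constant 9 h.
2026-09-12 23:00 + 9 h = 2026-09-13 08:00.
2026-09-13 08:00 + 9 h = 2026-09-13 17:00.
2026-09-13 17:00 + 9 h = 2026-09-14 02:00.
2026-09-14 02:00 + 9 h = 2026-09-14 11:00.
2026-09-14 11:00 + 9 h = 2026-09-14 20:00.
2026-09-14 20:00 + 9 h = 2026-09-15 05:00.
2026-09-15 05:00 + 9 h = 2026-09-15 14:00.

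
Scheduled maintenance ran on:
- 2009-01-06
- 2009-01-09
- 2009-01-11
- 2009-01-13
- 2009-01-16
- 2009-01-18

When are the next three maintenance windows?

Every event lands on a Tuesday or Friday or Sunday (gaps cycle 3, 2, 2, 3, 2).
So the schedule is: every Tuesday, Friday and Sunday.
Next Tuesday: 2009-01-20.
The following Friday is 2009-01-23.
The following Sunday is 2009-01-25.

2009-01-20, 2009-01-23, 2009-01-25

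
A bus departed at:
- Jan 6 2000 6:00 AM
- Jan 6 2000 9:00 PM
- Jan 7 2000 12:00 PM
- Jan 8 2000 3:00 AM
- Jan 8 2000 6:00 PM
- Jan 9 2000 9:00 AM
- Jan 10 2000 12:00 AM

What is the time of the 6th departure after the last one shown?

Gaps: 15, 15, 15, 15, 15, 15 hours — each event is 15 hours after the previous one.
Jan 10 2000 12:00 AM + 15 h = Jan 10 2000 3:00 PM.
Jan 10 2000 3:00 PM + 15 h = Jan 11 2000 6:00 AM.
Jan 11 2000 6:00 AM + 15 h = Jan 11 2000 9:00 PM.
Jan 11 2000 9:00 PM + 15 h = Jan 12 2000 12:00 PM.
Jan 12 2000 12:00 PM + 15 h = Jan 13 2000 3:00 AM.
Jan 13 2000 3:00 AM + 15 h = Jan 13 2000 6:00 PM.

Jan 13 2000 6:00 PM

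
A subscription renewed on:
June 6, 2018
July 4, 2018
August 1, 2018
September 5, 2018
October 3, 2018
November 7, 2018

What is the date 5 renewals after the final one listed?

April 3, 2019

These are Wednesdays at 28- or 35-day spacing (28, 28, 35, 28, 35).
The pattern: 1st Wednesday of the month.
December 2018 — 1st Wednesday is December 5, 2018.
January 2019 — 1st Wednesday is January 2, 2019.
February 2019 — 1st Wednesday is February 6, 2019.
1st Wednesday of March 2019: March 6, 2019.
April 2019 — 1st Wednesday is April 3, 2019.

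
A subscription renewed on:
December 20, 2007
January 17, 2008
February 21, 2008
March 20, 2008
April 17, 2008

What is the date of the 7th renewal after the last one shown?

November 20, 2008

Gaps: 28, 35, 28, 28 days — a mix of 28 and 35. Every date is a Thursday.
Each is the 3rd Thursday of its month.
3rd Thursday of May 2008: May 15, 2008.
3rd Thursday of June 2008: June 19, 2008.
July 2008 — 3rd Thursday is July 17, 2008.
August 2008 — 3rd Thursday is August 21, 2008.
3rd Thursday of September 2008: September 18, 2008.
October 2008 — 3rd Thursday is October 16, 2008.
November 2008 — 3rd Thursday is November 20, 2008.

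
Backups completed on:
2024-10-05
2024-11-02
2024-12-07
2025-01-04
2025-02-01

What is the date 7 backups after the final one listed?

2025-09-06

Gaps: 28, 35, 28, 28 days — a mix of 28 and 35. Every date is a Saturday.
Each is the 1st Saturday of its month.
March 2025 — 1st Saturday is 2025-03-01.
April 2025 — 1st Saturday is 2025-04-05.
May 2025 — 1st Saturday is 2025-05-03.
1st Saturday of June 2025: 2025-06-07.
1st Saturday of July 2025: 2025-07-05.
August 2025 — 1st Saturday is 2025-08-02.
1st Saturday of September 2025: 2025-09-06.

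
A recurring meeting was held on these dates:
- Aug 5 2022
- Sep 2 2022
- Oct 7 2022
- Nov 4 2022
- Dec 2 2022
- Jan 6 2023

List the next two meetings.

Feb 3 2023, Mar 3 2023

All dates are Fridays, 28, 35, 28, 28, 35 days apart.
Specifically, the 1st Friday of each month.
1st Friday of February 2023: Feb 3 2023.
1st Friday of March 2023: Mar 3 2023.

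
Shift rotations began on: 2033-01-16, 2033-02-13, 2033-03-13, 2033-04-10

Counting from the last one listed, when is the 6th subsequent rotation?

2033-09-25

Every event comes 28 days after the last (28, 28, 28).
2033-04-10 + 28 days = 2033-05-08.
2033-05-08 + 28 days = 2033-06-05.
2033-06-05 + 28 days = 2033-07-03.
2033-07-03 + 28 days = 2033-07-31.
2033-07-31 + 28 days = 2033-08-28.
2033-08-28 + 28 days = 2033-09-25.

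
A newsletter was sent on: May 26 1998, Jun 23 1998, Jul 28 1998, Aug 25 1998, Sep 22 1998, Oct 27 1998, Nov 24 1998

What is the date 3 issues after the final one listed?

Feb 23 1999

These are Tuesdays at 28- or 35-day spacing (28, 35, 28, 28, 35, 28).
The pattern: 4th Tuesday of the month.
December 1998 — 4th Tuesday is Dec 22 1998.
4th Tuesday of January 1999: Jan 26 1999.
February 1999 — 4th Tuesday is Feb 23 1999.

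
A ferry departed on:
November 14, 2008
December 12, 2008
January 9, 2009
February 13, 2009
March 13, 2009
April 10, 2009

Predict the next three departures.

May 8, 2009; June 12, 2009; July 10, 2009

Gaps: 28, 28, 35, 28, 28 days — a mix of 28 and 35. Every date is a Friday.
Each is the 2nd Friday of its month.
2nd Friday of May 2009: May 8, 2009.
June 2009 — 2nd Friday is June 12, 2009.
July 2009 — 2nd Friday is July 10, 2009.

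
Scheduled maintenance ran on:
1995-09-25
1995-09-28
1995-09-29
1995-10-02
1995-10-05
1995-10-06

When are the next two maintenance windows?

Every event lands on a Monday or Thursday or Friday (gaps cycle 3, 1, 3, 3, 1).
So the schedule is: every Monday, Thursday and Friday.
Next Monday: 1995-10-09.
The following Thursday is 1995-10-12.

1995-10-09, 1995-10-12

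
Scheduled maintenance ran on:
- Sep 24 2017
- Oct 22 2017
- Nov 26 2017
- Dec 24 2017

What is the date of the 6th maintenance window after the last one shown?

These are Sundays at 28- or 35-day spacing (28, 35, 28).
The pattern: 4th Sunday of the month.
January 2018 — 4th Sunday is Jan 28 2018.
February 2018 — 4th Sunday is Feb 25 2018.
4th Sunday of March 2018: Mar 25 2018.
April 2018 — 4th Sunday is Apr 22 2018.
May 2018 — 4th Sunday is May 27 2018.
June 2018 — 4th Sunday is Jun 24 2018.

Jun 24 2018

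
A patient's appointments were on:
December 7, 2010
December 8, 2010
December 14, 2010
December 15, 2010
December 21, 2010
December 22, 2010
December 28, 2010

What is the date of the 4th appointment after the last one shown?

January 11, 2011

The gap pattern 1, 6, 1, 6, 1, 6 repeats every 2 events.
These are the Tuesdays and Wednesdays of each week.
Next Wednesday: December 29, 2010.
Next Tuesday: January 4, 2011.
The following Wednesday is January 5, 2011.
Next Tuesday: January 11, 2011.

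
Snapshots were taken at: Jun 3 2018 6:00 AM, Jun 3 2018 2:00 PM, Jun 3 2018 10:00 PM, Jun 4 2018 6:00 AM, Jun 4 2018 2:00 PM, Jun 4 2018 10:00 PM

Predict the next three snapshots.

Jun 5 2018 6:00 AM, Jun 5 2018 2:00 PM, Jun 5 2018 10:00 PM

The interval is a steady 8 hours (8, 8, 8, 8, 8).
Jun 4 2018 10:00 PM + 8 h = Jun 5 2018 6:00 AM.
Jun 5 2018 6:00 AM + 8 h = Jun 5 2018 2:00 PM.
Jun 5 2018 2:00 PM + 8 h = Jun 5 2018 10:00 PM.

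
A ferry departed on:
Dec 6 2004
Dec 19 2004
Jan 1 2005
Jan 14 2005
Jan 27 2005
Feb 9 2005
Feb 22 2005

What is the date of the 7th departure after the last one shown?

Gaps between consecutive events: 13, 13, 13, 13, 13, 13 days — a constant 13-day interval.
Feb 22 2005 + 13 days = Mar 7 2005.
Mar 7 2005 + 13 days = Mar 20 2005.
Mar 20 2005 + 13 days = Apr 2 2005.
Apr 2 2005 + 13 days = Apr 15 2005.
Apr 15 2005 + 13 days = Apr 28 2005.
Apr 28 2005 + 13 days = May 11 2005.
May 11 2005 + 13 days = May 24 2005.

May 24 2005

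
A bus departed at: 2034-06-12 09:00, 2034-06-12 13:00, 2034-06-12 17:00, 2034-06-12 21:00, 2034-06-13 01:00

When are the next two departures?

Spacing: 4, 4, 4, 4 h — constant 4 h.
2034-06-13 01:00 + 4 h = 2034-06-13 05:00.
2034-06-13 05:00 + 4 h = 2034-06-13 09:00.

2034-06-13 05:00, 2034-06-13 09:00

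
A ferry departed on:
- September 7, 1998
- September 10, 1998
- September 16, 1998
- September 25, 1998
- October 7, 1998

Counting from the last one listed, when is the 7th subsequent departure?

Intervals are 3, 6, 9, 12 days — an arithmetic progression with common difference 3.
Next gap: 15 days. October 7, 1998 + 15 days = October 22, 1998.
Next gap: 18 days. October 22, 1998 + 18 days = November 9, 1998.
Next gap: 21 days. November 9, 1998 + 21 days = November 30, 1998.
Next gap: 24 days. November 30, 1998 + 24 days = December 24, 1998.
Next gap: 27 days. December 24, 1998 + 27 days = January 20, 1999.
Next gap: 30 days. January 20, 1999 + 30 days = February 19, 1999.
Next gap: 33 days. February 19, 1999 + 33 days = March 24, 1999.

March 24, 1999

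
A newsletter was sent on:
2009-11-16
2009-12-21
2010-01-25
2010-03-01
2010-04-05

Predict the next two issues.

2010-05-10, 2010-06-14

The spacing is 35, 35, 35, 35 days — always 35 days.
2010-04-05 + 35 days = 2010-05-10.
2010-05-10 + 35 days = 2010-06-14.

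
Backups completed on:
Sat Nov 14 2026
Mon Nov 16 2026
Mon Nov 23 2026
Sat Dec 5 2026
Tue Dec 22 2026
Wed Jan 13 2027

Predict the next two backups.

Tue Feb 9 2027, Sat Mar 13 2027

The spacing grows by 5 each time: 2, 7, 12, 17, 22 days.
Next gap: 27 days. Wed Jan 13 2027 + 27 days = Tue Feb 9 2027.
Next gap: 32 days. Tue Feb 9 2027 + 32 days = Sat Mar 13 2027.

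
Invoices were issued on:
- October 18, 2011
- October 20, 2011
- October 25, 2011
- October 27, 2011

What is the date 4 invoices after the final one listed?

November 10, 2011

Gaps: 2, 5, 2 days — not constant, but cyclic with period 2.
The events fall on every Tuesday and Thursday.
Next Tuesday: November 1, 2011.
Next Thursday: November 3, 2011.
The following Tuesday is November 8, 2011.
The following Thursday is November 10, 2011.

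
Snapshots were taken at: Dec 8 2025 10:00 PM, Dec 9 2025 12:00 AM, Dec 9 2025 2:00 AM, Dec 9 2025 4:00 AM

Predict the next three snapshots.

Spacing: 2, 2, 2 h — constant 2 h.
Dec 9 2025 4:00 AM + 2 h = Dec 9 2025 6:00 AM.
Dec 9 2025 6:00 AM + 2 h = Dec 9 2025 8:00 AM.
Dec 9 2025 8:00 AM + 2 h = Dec 9 2025 10:00 AM.

Dec 9 2025 6:00 AM, Dec 9 2025 8:00 AM, Dec 9 2025 10:00 AM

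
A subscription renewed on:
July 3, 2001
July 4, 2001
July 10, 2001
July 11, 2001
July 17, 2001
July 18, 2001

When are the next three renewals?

Gaps: 1, 6, 1, 6, 1 days — not constant, but cyclic with period 2.
The events fall on every Tuesday and Wednesday.
Next Tuesday: July 24, 2001.
The following Wednesday is July 25, 2001.
The following Tuesday is July 31, 2001.

July 24, 2001; July 25, 2001; July 31, 2001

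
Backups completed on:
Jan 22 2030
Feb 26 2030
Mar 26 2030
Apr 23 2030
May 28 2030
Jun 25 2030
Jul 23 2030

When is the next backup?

All dates are Tuesdays, 35, 28, 28, 35, 28, 28 days apart.
Specifically, the 4th Tuesday of each month.
August 2030 — 4th Tuesday is Aug 27 2030.

Aug 27 2030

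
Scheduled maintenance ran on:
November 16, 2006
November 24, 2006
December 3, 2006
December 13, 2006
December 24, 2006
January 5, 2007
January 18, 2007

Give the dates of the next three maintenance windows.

February 1, 2007; February 16, 2007; March 4, 2007

The spacing grows by 1 each time: 8, 9, 10, 11, 12, 13 days.
Next gap: 14 days. January 18, 2007 + 14 days = February 1, 2007.
Next gap: 15 days. February 1, 2007 + 15 days = February 16, 2007.
Next gap: 16 days. February 16, 2007 + 16 days = March 4, 2007.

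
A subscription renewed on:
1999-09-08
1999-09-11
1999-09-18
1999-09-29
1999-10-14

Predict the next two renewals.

1999-11-02, 1999-11-25

Intervals are 3, 7, 11, 15 days — an arithmetic progression with common difference 4.
Next gap: 19 days. 1999-10-14 + 19 days = 1999-11-02.
Next gap: 23 days. 1999-11-02 + 23 days = 1999-11-25.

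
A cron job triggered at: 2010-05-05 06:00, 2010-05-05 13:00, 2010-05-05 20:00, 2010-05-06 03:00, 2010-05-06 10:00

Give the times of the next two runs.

2010-05-06 17:00, 2010-05-07 00:00

The interval is a steady 7 hours (7, 7, 7, 7).
2010-05-06 10:00 + 7 h = 2010-05-06 17:00.
2010-05-06 17:00 + 7 h = 2010-05-07 00:00.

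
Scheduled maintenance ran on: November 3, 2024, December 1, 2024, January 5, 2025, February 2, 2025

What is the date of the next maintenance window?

These are Sundays at 28- or 35-day spacing (28, 35, 28).
The pattern: 1st Sunday of the month.
1st Sunday of March 2025: March 2, 2025.

March 2, 2025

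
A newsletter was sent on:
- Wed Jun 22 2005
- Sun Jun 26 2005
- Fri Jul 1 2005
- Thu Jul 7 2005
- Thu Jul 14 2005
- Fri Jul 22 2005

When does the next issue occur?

Intervals are 4, 5, 6, 7, 8 days — an arithmetic progression with common difference 1.
Next gap: 9 days. Fri Jul 22 2005 + 9 days = Sun Jul 31 2005.

Sun Jul 31 2005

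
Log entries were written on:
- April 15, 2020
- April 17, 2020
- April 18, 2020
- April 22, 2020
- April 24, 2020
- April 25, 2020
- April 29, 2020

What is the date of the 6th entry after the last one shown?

May 13, 2020

Every event lands on a Wednesday or Friday or Saturday (gaps cycle 2, 1, 4, 2, 1, 4).
So the schedule is: every Wednesday, Friday and Saturday.
Next Friday: May 1, 2020.
Next Saturday: May 2, 2020.
Next Wednesday: May 6, 2020.
Next Friday: May 8, 2020.
The following Saturday is May 9, 2020.
Next Wednesday: May 13, 2020.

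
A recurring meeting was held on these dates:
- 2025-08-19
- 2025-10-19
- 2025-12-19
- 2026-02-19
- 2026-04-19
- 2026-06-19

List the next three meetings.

Each date is the 19th; the gaps (61, 61, 62, 59, 61) track the month lengths.
The rule is the 19th of every 2 months.
August 2026: 2026-08-19.
Next: October 2026 → 2026-10-19.
December 2026: 2026-12-19.

2026-08-19, 2026-10-19, 2026-12-19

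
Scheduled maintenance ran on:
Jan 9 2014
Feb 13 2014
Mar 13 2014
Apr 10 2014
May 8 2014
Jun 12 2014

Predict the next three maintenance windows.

All dates are Thursdays, 35, 28, 28, 28, 35 days apart.
Specifically, the 2nd Thursday of each month.
July 2014 — 2nd Thursday is Jul 10 2014.
2nd Thursday of August 2014: Aug 14 2014.
2nd Thursday of September 2014: Sep 11 2014.

Jul 10 2014, Aug 14 2014, Sep 11 2014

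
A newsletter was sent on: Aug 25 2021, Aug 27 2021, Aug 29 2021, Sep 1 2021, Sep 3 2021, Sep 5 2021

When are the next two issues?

The gap pattern 2, 2, 3, 2, 2 repeats every 3 events.
These are the Wednesdays, Fridays and Sundays of each week.
Next Wednesday: Sep 8 2021.
Next Friday: Sep 10 2021.

Sep 8 2021, Sep 10 2021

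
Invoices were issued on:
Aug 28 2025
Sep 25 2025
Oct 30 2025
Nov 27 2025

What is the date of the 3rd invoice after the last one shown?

Feb 26 2026

Every date is a Thursday; gaps 28, 35, 28 days.
Each is the last Thursday of its month (at least one falls on the 29th or later, ruling out '4th Thursday').
Last Thursday of December 2025: Dec 25 2025.
January 2026 ends with Thursday Jan 29 2026.
February 2026 ends with Thursday Feb 26 2026.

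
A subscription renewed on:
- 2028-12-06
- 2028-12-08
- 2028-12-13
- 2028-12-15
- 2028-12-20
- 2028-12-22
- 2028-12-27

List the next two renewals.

2028-12-29, 2029-01-03

Gaps: 2, 5, 2, 5, 2, 5 days — not constant, but cyclic with period 2.
The events fall on every Wednesday and Friday.
The following Friday is 2028-12-29.
Next Wednesday: 2029-01-03.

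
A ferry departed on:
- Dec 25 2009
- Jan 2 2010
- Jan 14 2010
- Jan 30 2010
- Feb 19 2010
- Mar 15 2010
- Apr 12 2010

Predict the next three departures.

May 14 2010, Jun 19 2010, Jul 29 2010

The spacing grows by 4 each time: 8, 12, 16, 20, 24, 28 days.
Next gap: 32 days. Apr 12 2010 + 32 days = May 14 2010.
Next gap: 36 days. May 14 2010 + 36 days = Jun 19 2010.
Next gap: 40 days. Jun 19 2010 + 40 days = Jul 29 2010.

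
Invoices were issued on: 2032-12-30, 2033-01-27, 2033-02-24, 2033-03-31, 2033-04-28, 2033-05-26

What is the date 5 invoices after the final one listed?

All Thursdays; the gaps (28, 28, 35, 28, 28) vary with month length.
This is the last Thursday of each month.
June 2033 ends with Thursday 2033-06-30.
Last Thursday of July 2033: 2033-07-28.
Last Thursday of August 2033: 2033-08-25.
September 2033 ends with Thursday 2033-09-29.
Last Thursday of October 2033: 2033-10-27.

2033-10-27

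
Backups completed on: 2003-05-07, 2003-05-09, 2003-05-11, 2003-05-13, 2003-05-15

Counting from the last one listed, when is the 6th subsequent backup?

Gaps between consecutive events: 2, 2, 2, 2 days — a constant 2-day interval.
2003-05-15 + 2 days = 2003-05-17.
2003-05-17 + 2 days = 2003-05-19.
2003-05-19 + 2 days = 2003-05-21.
2003-05-21 + 2 days = 2003-05-23.
2003-05-23 + 2 days = 2003-05-25.
2003-05-25 + 2 days = 2003-05-27.

2003-05-27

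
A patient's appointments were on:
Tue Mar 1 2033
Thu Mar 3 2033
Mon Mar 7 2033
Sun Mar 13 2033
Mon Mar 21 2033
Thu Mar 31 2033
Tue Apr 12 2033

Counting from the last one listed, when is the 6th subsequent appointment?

Thu Aug 4 2033

Intervals are 2, 4, 6, 8, 10, 12 days — an arithmetic progression with common difference 2.
Next gap: 14 days. Tue Apr 12 2033 + 14 days = Tue Apr 26 2033.
Next gap: 16 days. Tue Apr 26 2033 + 16 days = Thu May 12 2033.
Next gap: 18 days. Thu May 12 2033 + 18 days = Mon May 30 2033.
Next gap: 20 days. Mon May 30 2033 + 20 days = Sun Jun 19 2033.
Next gap: 22 days. Sun Jun 19 2033 + 22 days = Mon Jul 11 2033.
Next gap: 24 days. Mon Jul 11 2033 + 24 days = Thu Aug 4 2033.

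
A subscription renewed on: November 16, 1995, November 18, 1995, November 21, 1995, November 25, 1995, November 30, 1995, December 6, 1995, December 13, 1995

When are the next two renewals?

December 21, 1995; December 30, 1995

Gaps: 2, 3, 4, 5, 6, 7 days — each gap is 1 larger than the previous one.
Next gap: 8 days. December 13, 1995 + 8 days = December 21, 1995.
Next gap: 9 days. December 21, 1995 + 9 days = December 30, 1995.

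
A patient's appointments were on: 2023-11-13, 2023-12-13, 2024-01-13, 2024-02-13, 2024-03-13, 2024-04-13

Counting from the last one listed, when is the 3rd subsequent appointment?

Gaps: 30, 31, 31, 29, 31 days — not constant. Every event is on the 13th of the month.
Pattern: the 13th of each month.
Next: May 2024 → 2024-05-13.
Next: June 2024 → 2024-06-13.
Next: July 2024 → 2024-07-13.

2024-07-13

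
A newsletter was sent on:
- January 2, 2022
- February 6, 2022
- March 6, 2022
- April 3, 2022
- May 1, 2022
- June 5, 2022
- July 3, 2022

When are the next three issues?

All dates are Sundays, 35, 28, 28, 28, 35, 28 days apart.
Specifically, the 1st Sunday of each month.
1st Sunday of August 2022: August 7, 2022.
September 2022 — 1st Sunday is September 4, 2022.
1st Sunday of October 2022: October 2, 2022.

August 7, 2022; September 4, 2022; October 2, 2022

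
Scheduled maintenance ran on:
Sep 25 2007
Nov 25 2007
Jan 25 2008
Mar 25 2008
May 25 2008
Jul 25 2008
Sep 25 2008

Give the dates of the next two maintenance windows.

The day-of-month is always 25 (61, 61, 60, 61, 61, 62 days between events).
So this recurs on the 25th of every 2 months.
November 2008: Nov 25 2008.
January 2009: Jan 25 2009.

Nov 25 2008, Jan 25 2009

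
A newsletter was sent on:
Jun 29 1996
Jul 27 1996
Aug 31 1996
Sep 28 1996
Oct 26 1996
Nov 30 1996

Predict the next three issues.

Every date is a Saturday; gaps 28, 35, 28, 28, 35 days.
Each is the last Saturday of its month (at least one falls on the 29th or later, ruling out '4th Saturday').
December 1996 ends with Saturday Dec 28 1996.
Last Saturday of January 1997: Jan 25 1997.
February 1997 ends with Saturday Feb 22 1997.

Dec 28 1996, Jan 25 1997, Feb 22 1997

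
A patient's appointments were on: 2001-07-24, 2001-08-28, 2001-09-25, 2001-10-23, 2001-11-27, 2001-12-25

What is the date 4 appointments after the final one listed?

2002-04-23

Gaps: 35, 28, 28, 35, 28 days — a mix of 28 and 35. Every date is a Tuesday.
Each is the 4th Tuesday of its month.
4th Tuesday of January 2002: 2002-01-22.
4th Tuesday of February 2002: 2002-02-26.
March 2002 — 4th Tuesday is 2002-03-26.
April 2002 — 4th Tuesday is 2002-04-23.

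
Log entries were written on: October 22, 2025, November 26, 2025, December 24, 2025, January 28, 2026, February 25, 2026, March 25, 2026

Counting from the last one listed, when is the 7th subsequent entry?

October 28, 2026

All dates are Wednesdays, 35, 28, 35, 28, 28 days apart.
Specifically, the 4th Wednesday of each month.
4th Wednesday of April 2026: April 22, 2026.
May 2026 — 4th Wednesday is May 27, 2026.
4th Wednesday of June 2026: June 24, 2026.
July 2026 — 4th Wednesday is July 22, 2026.
4th Wednesday of August 2026: August 26, 2026.
September 2026 — 4th Wednesday is September 23, 2026.
4th Wednesday of October 2026: October 28, 2026.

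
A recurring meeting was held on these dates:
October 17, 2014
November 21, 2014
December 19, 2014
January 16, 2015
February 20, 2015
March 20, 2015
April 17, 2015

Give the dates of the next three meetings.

May 15, 2015; June 19, 2015; July 17, 2015

These are Fridays at 28- or 35-day spacing (35, 28, 28, 35, 28, 28).
The pattern: 3rd Friday of the month.
May 2015 — 3rd Friday is May 15, 2015.
3rd Friday of June 2015: June 19, 2015.
3rd Friday of July 2015: July 17, 2015.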